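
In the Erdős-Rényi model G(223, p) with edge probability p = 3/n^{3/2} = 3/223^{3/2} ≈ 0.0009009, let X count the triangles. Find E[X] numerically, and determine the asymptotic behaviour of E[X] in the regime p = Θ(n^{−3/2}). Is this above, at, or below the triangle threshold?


Number of potential triangles: C(223, 3) = 1823471.
Each occurs with probability p³ ≈ (0.0009009)³ ≈ 7.311254e-10.
By linearity: E[X] = C(223, 3)·p³ ≈ 1823471 · 7.311254e-10 ≈ 0.0013.
Since α = 3/2 > 1, p = c/n^{3/2} = o(1/n) is below the triangle threshold p ~ 1/n. Asymptotically E[X] ~ (c³/6)·n^{3(1−α)} = (3³/6)·n^{-1.5} → 0, so by Markov's inequality G has no triangles w.h.p.

E[X] ≈ 0.0013; in regime p = Θ(1/n^{3/2}) E[X] tends to 0 (below the triangle threshold p ~ 1/n).


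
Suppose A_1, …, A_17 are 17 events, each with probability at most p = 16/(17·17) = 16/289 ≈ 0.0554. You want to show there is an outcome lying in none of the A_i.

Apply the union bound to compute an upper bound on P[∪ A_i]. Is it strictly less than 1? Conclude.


Union bound: P[∪_{i=1}^{17} A_i] ≤ Σ_i P[A_i] ≤ 17·p = 17·(16/289) = 16/17.
Numerically: 16/17 ≈ 0.9412.
Is 16/17 < 1? YES.
Since P[∪ A_i] ≤ 16/17 < 1, the complement has P[∩ A_i^c] ≥ 1 − 16/17 = 1/17 > 0, so some outcome avoids every A_i.

17·p = 16/17 ≈ 0.9412; existence CERTIFIED by the union bound.


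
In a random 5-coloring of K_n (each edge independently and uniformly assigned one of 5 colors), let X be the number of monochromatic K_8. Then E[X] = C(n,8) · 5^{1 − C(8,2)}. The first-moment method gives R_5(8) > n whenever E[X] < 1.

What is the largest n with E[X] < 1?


We need C(n, 8) · 5^{1 − 28} < 1, i.e. C(n, 8) < 5^{28 − 1} = 7450580596923828125.
Check values of n near the boundary:
  n = 859: C(859, 8) = 7115855595170747139; 7115855595170747139 < 7450580596923828125? YES
  n = 860: C(860, 8) = 7182671140665308145; 7182671140665308145 < 7450580596923828125? YES
  n = 861: C(861, 8) = 7250034996615275865; 7250034996615275865 < 7450580596923828125? YES
  n = 862: C(862, 8) = 7317951015318931845; 7317951015318931845 < 7450580596923828125? YES
  n = 863: C(863, 8) = 7386423071602617757; 7386423071602617757 < 7450580596923828125? YES
  n = 864: C(864, 8) = 7455455062926006708; 7455455062926006708 < 7450580596923828125? NO
  n = 865: C(865, 8) = 7525050909487743060; 7525050909487743060 < 7450580596923828125? NO
  n = 866: C(866, 8) = 7595214554331451620; 7595214554331451620 < 7450580596923828125? NO
The largest n with C(n, 8) < 7450580596923828125 is n = 863 (where E[X] = 7386423071602617757/7450580596923828125 ≈ 0.991389). Hence R_5(8) > 863, i.e. R_5(8) ≥ 864.

Largest n = 863; hence R_5(8) > 863.


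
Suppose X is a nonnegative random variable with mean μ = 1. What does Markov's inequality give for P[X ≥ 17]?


μ = E[X] = 1, a = 17.
Markov: P[X ≥ 17] ≤ μ/a = (1)/17 = 1/17.
Numerically: ≈ 0.058824.
(Since a = 17 > μ = 1.000000, the bound 1/17 is < 1 and informative.)

P[X ≥ 17] ≤ 1/17 ≈ 0.058824.


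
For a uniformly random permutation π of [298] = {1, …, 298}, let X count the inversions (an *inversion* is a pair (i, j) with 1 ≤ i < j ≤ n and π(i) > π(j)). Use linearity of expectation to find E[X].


Write X = Σ X_I over the C(298, 2) = 44253 pairs i < j, with X_I the indicator of one inversion.
There are 44253 indicators.
For each fixed pair i < j, the values π(i) and π(j) are two distinct elements of {1, …, 298} in uniformly random order; by symmetry P[π(i) > π(j)] = 1/2.
By linearity: E[X] = 44253 · (1/2) = C(298, 2) · (1/2) = 44253/2 = 44253/2 ≈ 22126.5000.

E[X] = 44253/2 = 22126.5000.


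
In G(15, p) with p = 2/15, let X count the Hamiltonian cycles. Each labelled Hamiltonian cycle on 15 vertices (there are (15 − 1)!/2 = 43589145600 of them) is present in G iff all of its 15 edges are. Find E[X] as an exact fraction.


K_15 has (15 − 1)!/2 = 43589145600 labelled Hamiltonian cycles.
For each such Hamiltonian cycle H, let X_H = 1 if all 15 edges of H are present in G. Then P[X_H = 1] = p^{15} = (2/15)^{15} = 32768/437893890380859375.
By linearity of expectation: E[X] = Σ_H E[X_H] = 43589145600 · p^{15} = 43589145600 · 32768/437893890380859375 = 235115905024/72081298828125.
Numerically: E[X] ≈ 0.00326.

E[X] = 43589145600 · (2/15)^{15} = 235115905024/72081298828125 ≈ 0.00326.


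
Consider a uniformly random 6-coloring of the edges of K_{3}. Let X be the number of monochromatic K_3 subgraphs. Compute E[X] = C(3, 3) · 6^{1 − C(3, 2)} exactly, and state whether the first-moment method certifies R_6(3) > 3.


E[X] = C(3, 3) · 6^{1 − 3} = 1 · 6^{−2} = 1/36.
As a reduced fraction: E[X] = 1/36 ≈ 0.02778.
Is E[X] < 1? YES.
Since E[X] < 1, there exists a 6-coloring of K_{3} with no monochromatic K_3; hence R_6(3) > 3.

E[X] = 1/36 ≈ 0.02778; E[X] < 1, so R_6(3) > 3.


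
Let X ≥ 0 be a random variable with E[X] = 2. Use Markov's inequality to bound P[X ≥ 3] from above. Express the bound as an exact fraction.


μ = E[X] = 2, a = 3.
Markov: P[X ≥ 3] ≤ μ/a = (2)/3 = 2/3.
Numerically: ≈ 0.667.
(Since a = 3 > μ = 2.000, the bound 2/3 is < 1 and informative.)

P[X ≥ 3] ≤ 2/3 ≈ 0.667.


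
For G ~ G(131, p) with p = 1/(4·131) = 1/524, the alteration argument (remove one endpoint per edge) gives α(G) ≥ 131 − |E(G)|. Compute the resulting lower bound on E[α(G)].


E[|E(G)|] = C(131, 2)·p = 8515 · (1/524) = 65/4.
E[α(G)] ≥ n − E[|E(G)|] = 131 − 65/4 = 459/4.
Numerically: ≈ 114.750000.
(This is only a lower bound; the true E[α(G)] may be larger.)

E[α(G)] ≥ 459/4 ≈ 114.750000.


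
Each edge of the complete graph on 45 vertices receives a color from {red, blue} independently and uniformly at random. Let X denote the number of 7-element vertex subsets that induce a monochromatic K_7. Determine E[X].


Let X = Σ_S X_S over the C(45, 7) = 45379620 subsets S of size 7, where X_S = 1 if the K_7 on S is monochromatic.
For a fixed S, the K_7 on S has C(7, 2) = 21 edges. P[all 21 edges red] = (1/2)^21, and likewise for blue, so P[monochromatic] = 2·(1/2)^21 = 2^{1 − 21} = 1/1048576.
Summing: E[X] = C(45, 7) · 2^{1 − 21} = 45379620 · 1/1048576 = 11344905/262144.
Numerically: E[X] ≈ 43.277.

E[X] = C(45,7)·2^(1−C(7,2)) = 11344905/262144 ≈ 43.277.


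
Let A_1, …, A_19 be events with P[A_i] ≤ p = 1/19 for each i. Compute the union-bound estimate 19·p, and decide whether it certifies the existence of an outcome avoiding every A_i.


Union bound: P[∪_{i=1}^{19} A_i] ≤ Σ_i P[A_i] ≤ 19·p = 19·(1/19) = 1.
Numerically: 1 ≈ 1.000000.
Is 1 < 1? NO.
Since the bound 1 is ≥ 1, the union bound is uninformative here; it does NOT by itself certify existence.

19·p = 1 ≈ 1.000000; existence NOT certified by the union bound.


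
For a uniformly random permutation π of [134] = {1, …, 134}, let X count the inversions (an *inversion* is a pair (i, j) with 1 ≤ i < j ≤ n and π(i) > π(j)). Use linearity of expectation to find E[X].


Write X = Σ X_I over the C(134, 2) = 8911 pairs i < j, with X_I the indicator of one inversion.
There are 8911 indicators.
For each fixed pair i < j, the values π(i) and π(j) are two distinct elements of {1, …, 134} in uniformly random order; by symmetry P[π(i) > π(j)] = 1/2.
By linearity: E[X] = 8911 · (1/2) = C(134, 2) · (1/2) = 8911/2 = 8911/2 ≈ 4455.50000.

E[X] = 8911/2 = 4455.50000.


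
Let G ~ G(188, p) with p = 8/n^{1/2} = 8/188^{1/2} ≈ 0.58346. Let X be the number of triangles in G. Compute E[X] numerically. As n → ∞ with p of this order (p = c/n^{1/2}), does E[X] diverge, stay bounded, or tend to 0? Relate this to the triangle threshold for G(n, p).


Number of potential triangles: C(188, 3) = 1089836.
Each occurs with probability p³ ≈ (0.58346)³ ≈ 1.9862467e-01.
By linearity: E[X] = C(188, 3)·p³ ≈ 1089836 · 1.9862467e-01 ≈ 216468.31506.
Since α = 1/2 < 1, p = c/n^{1/2} ≫ 1/n is above the triangle threshold p ~ 1/n. Asymptotically E[X] ~ (c³/6)·n^{3(1−α)} = (8³/6)·n^{1.5} → ∞; triangles are abundant w.h.p.

E[X] ≈ 216468.31506; in regime p = Θ(1/n^{1/2}) E[X] diverges (above the triangle threshold p ~ 1/n).


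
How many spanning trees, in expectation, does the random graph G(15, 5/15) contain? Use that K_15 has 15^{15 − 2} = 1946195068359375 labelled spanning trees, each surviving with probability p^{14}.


K_15 has 15^{15 − 2} = 1946195068359375 labelled spanning trees.
For each such spanning tree H, let X_H = 1 if all 14 edges of H are present in G. Then P[X_H = 1] = p^{14} = (1/3)^{14} = 1/4782969.
By linearity: E[X] = Σ_H E[X_H] = 1946195068359375 · p^{14} = 1946195068359375 · 1/4782969 = 1220703125/3.
Numerically: E[X] ≈ 4.069e+08.

E[X] = 1946195068359375 · (1/3)^{14} = 1220703125/3 ≈ 4.069e+08.


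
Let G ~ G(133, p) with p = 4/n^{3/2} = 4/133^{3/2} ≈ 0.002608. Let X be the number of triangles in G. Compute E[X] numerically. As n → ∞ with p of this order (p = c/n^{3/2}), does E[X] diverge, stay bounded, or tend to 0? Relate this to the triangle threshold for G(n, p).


Number of potential triangles: C(133, 3) = 383306.
Each occurs with probability p³ ≈ (0.002608)³ ≈ 1.773567e-08.
By linearity: E[X] = C(133, 3)·p³ ≈ 383306 · 1.773567e-08 ≈ 0.0068.
Since α = 3/2 > 1, p = c/n^{3/2} = o(1/n) is below the triangle threshold p ~ 1/n. Asymptotically E[X] ~ (c³/6)·n^{3(1−α)} = (4³/6)·n^{-1.5} → 0, so by Markov's inequality G has no triangles w.h.p.

E[X] ≈ 0.0068; in regime p = Θ(1/n^{3/2}) E[X] tends to 0 (below the triangle threshold p ~ 1/n).


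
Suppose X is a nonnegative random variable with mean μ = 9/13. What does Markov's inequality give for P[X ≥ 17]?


μ = E[X] = 9/13, a = 17.
Markov: P[X ≥ 17] ≤ μ/a = (9/13)/17 = 9/221.
Numerically: ≈ 0.0407.
(Since a = 17 > μ = 0.6923, the bound 9/221 is < 1 and informative.)

P[X ≥ 17] ≤ 9/221 ≈ 0.0407.


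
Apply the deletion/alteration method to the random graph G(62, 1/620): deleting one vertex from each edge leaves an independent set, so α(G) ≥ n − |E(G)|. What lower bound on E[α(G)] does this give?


E[|E(G)|] = C(62, 2)·p = 1891 · (1/620) = 61/20.
E[α(G)] ≥ n − E[|E(G)|] = 62 − 61/20 = 1179/20.
Numerically: ≈ 58.9500.
(This is only a lower bound; the true E[α(G)] may be larger.)

E[α(G)] ≥ 1179/20 ≈ 58.9500.


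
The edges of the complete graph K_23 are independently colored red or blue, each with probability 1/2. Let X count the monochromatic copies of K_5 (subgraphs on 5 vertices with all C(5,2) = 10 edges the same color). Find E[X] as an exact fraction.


Let X = Σ_S X_S over the C(23, 5) = 33649 subsets S of size 5, where X_S = 1 if the K_5 on S is monochromatic.
For a fixed S, the K_5 on S has C(5, 2) = 10 edges. P[all 10 edges red] = (1/2)^10, and likewise for blue, so P[monochromatic] = 2·(1/2)^10 = 2^{1 − 10} = 1/512.
Summing: E[X] = C(23, 5) · 2^{1 − 10} = 33649 · 1/512 = 33649/512.
Numerically: E[X] ≈ 65.72070.

E[X] = C(23,5)·2^(1−C(5,2)) = 33649/512 ≈ 65.72070.


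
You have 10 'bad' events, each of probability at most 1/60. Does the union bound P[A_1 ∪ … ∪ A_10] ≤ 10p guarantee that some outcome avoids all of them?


Union bound: P[∪_{i=1}^{10} A_i] ≤ Σ_i P[A_i] ≤ 10·p = 10·(1/60) = 1/6.
Numerically: 1/6 ≈ 0.1667.
Is 1/6 < 1? YES.
Since P[∪ A_i] ≤ 1/6 < 1, the complement has P[∩ A_i^c] ≥ 1 − 1/6 = 5/6 > 0, so some outcome avoids every A_i.

10·p = 1/6 ≈ 0.1667; existence CERTIFIED by the union bound.


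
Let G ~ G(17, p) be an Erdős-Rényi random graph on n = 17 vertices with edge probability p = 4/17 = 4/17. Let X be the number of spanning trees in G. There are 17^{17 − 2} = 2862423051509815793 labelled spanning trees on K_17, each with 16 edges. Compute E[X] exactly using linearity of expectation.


K_17 has 17^{17 − 2} = 2862423051509815793 labelled spanning trees.
For each such spanning tree H, let X_H = 1 if all 16 edges of H are present in G. Then P[X_H = 1] = p^{16} = (4/17)^{16} = 4294967296/48661191875666868481.
Summing the indicators: E[X] = Σ_H E[X_H] = 2862423051509815793 · p^{16} = 2862423051509815793 · 4294967296/48661191875666868481 = 4294967296/17.
Numerically: E[X] ≈ 2.52645e+08.

E[X] = 2862423051509815793 · (4/17)^{16} = 4294967296/17 ≈ 2.52645e+08.


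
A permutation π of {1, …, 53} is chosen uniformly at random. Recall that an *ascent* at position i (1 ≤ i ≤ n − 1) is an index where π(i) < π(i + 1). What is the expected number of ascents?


Write X = Σ X_I over i = 1, …, 52, with X_I the indicator of one ascent.
There are 52 indicators.
For each fixed i, the pair (π(i), π(i+1)) is a uniformly random ordered pair of distinct values from {1, …, 53}; by symmetry P[π(i) < π(i+1)] = 1/2.
By linearity: E[X] = 52 · (1/2) = (53 − 1) · (1/2) = 26 ≈ 26.000.

E[X] = 26 = 26.000.


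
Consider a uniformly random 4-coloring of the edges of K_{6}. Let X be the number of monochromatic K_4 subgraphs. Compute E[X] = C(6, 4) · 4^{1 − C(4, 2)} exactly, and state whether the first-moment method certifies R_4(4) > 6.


E[X] = C(6, 4) · 4^{1 − 6} = 15 · 4^{−5} = 15/1024.
As a reduced fraction: E[X] = 15/1024 ≈ 0.014648.
Is E[X] < 1? YES.
Since E[X] < 1, there exists a 4-coloring of K_{6} with no monochromatic K_4; hence R_4(4) > 6.

E[X] = 15/1024 ≈ 0.014648; E[X] < 1, so R_4(4) > 6.


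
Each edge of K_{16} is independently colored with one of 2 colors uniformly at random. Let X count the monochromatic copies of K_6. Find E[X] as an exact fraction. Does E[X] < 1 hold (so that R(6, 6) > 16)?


E[X] = C(16, 6) · 2^{1 − 15} = 8008 · 2^{−14} = 8008/16384.
As a reduced fraction: E[X] = 1001/2048 ≈ 0.488770.
Is E[X] < 1? YES.
Since E[X] < 1, there exists a 2-coloring of K_{16} with no monochromatic K_6; hence R(6, 6) > 16.

E[X] = 1001/2048 ≈ 0.488770; E[X] < 1, so R(6, 6) > 16.


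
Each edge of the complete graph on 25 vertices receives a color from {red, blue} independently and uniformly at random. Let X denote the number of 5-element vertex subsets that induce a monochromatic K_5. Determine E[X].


Let X = Σ_S X_S over the C(25, 5) = 53130 subsets S of size 5, where X_S = 1 if the K_5 on S is monochromatic.
For a fixed S, the K_5 on S has C(5, 2) = 10 edges. P[all 10 edges red] = (1/2)^10, and likewise for blue, so P[monochromatic] = 2·(1/2)^10 = 2^{1 − 10} = 1/512.
By linearity of expectation: E[X] = C(25, 5) · 2^{1 − 10} = 53130 · 1/512 = 26565/256.
Numerically: E[X] ≈ 103.7695.

E[X] = C(25,5)·2^(1−C(5,2)) = 26565/256 ≈ 103.7695.


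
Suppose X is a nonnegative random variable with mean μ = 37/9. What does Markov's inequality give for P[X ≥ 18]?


μ = E[X] = 37/9, a = 18.
Markov: P[X ≥ 18] ≤ μ/a = (37/9)/18 = 37/162.
Numerically: ≈ 0.228.
(Since a = 18 > μ = 4.111, the bound 37/162 is < 1 and informative.)

P[X ≥ 18] ≤ 37/162 ≈ 0.228.


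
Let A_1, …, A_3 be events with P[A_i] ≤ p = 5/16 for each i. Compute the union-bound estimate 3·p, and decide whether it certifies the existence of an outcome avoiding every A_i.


Union bound: P[∪_{i=1}^{3} A_i] ≤ Σ_i P[A_i] ≤ 3·p = 3·(5/16) = 15/16.
Numerically: 15/16 ≈ 0.93750.
Is 15/16 < 1? YES.
Since P[∪ A_i] ≤ 15/16 < 1, the complement has P[∩ A_i^c] ≥ 1 − 15/16 = 1/16 > 0, so some outcome avoids every A_i.

3·p = 15/16 ≈ 0.93750; existence CERTIFIED by the union bound.


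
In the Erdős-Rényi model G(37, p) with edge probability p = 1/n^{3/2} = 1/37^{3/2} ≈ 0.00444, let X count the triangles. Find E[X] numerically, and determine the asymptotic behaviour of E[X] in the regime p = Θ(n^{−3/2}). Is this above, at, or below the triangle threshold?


Number of potential triangles: C(37, 3) = 7770.
Each occurs with probability p³ ≈ (0.00444)³ ≈ 8.77187e-08.
By linearity: E[X] = C(37, 3)·p³ ≈ 7770 · 8.77187e-08 ≈ 0.001.
Since α = 3/2 > 1, p = c/n^{3/2} = o(1/n) is below the triangle threshold p ~ 1/n. Asymptotically E[X] ~ (c³/6)·n^{3(1−α)} = (1³/6)·n^{-1.5} → 0, so by Markov's inequality G has no triangles w.h.p.

E[X] ≈ 0.001; in regime p = Θ(1/n^{3/2}) E[X] tends to 0 (below the triangle threshold p ~ 1/n).


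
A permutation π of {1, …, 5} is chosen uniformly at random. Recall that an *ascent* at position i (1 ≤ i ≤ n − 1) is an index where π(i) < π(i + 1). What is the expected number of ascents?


Write X = Σ X_I over i = 1, …, 4, with X_I the indicator of one ascent.
There are 4 indicators.
For each fixed i, the pair (π(i), π(i+1)) is a uniformly random ordered pair of distinct values from {1, …, 5}; by symmetry P[π(i) < π(i+1)] = 1/2.
By linearity: E[X] = 4 · (1/2) = (5 − 1) · (1/2) = 2 ≈ 2.000.

E[X] = 2 = 2.000.


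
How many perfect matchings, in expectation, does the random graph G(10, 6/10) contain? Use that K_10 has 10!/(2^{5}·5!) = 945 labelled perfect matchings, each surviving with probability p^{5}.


K_10 has 10!/(2^{5}·5!) = 945 labelled perfect matchings.
For each such perfect matching H, let X_H = 1 if all 5 edges of H are present in G. Then P[X_H = 1] = p^{5} = (3/5)^{5} = 243/3125.
Summing the indicators: E[X] = Σ_H E[X_H] = 945 · p^{5} = 945 · 243/3125 = 45927/625.
Numerically: E[X] ≈ 73.5.

E[X] = 945 · (3/5)^{5} = 45927/625 ≈ 73.5.


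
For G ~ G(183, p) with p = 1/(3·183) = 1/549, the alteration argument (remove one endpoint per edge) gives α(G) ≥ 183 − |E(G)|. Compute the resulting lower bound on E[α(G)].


E[|E(G)|] = C(183, 2)·p = 16653 · (1/549) = 91/3.
E[α(G)] ≥ n − E[|E(G)|] = 183 − 91/3 = 458/3.
Numerically: ≈ 152.667.
(This is only a lower bound; the true E[α(G)] may be larger.)

E[α(G)] ≥ 458/3 ≈ 152.667.


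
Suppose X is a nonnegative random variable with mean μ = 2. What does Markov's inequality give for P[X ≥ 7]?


μ = E[X] = 2, a = 7.
Markov: P[X ≥ 7] ≤ μ/a = (2)/7 = 2/7.
Numerically: ≈ 0.2857.
(Since a = 7 > μ = 2.0000, the bound 2/7 is < 1 and informative.)

P[X ≥ 7] ≤ 2/7 ≈ 0.2857.


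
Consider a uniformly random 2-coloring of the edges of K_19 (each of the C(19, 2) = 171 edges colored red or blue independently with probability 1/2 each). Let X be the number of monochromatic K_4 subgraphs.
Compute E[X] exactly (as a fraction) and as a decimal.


Let X = Σ_S X_S over the C(19, 4) = 3876 subsets S of size 4, where X_S = 1 if the K_4 on S is monochromatic.
For a fixed S, the K_4 on S has C(4, 2) = 6 edges. P[all 6 edges red] = (1/2)^6, and likewise for blue, so P[monochromatic] = 2·(1/2)^6 = 2^{1 − 6} = 1/32.
By linearity of expectation: E[X] = C(19, 4) · 2^{1 − 6} = 3876 · 1/32 = 969/8.
Numerically: E[X] ≈ 121.12500.

E[X] = C(19,4)·2^(1−C(4,2)) = 969/8 ≈ 121.12500.


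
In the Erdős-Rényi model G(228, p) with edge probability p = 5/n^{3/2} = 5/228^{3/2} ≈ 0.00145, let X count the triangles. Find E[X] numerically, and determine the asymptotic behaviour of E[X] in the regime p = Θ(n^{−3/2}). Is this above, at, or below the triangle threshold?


Number of potential triangles: C(228, 3) = 1949476.
Each occurs with probability p³ ≈ (0.00145)³ ≈ 3.06340e-09.
By linearity: E[X] = C(228, 3)·p³ ≈ 1949476 · 3.06340e-09 ≈ 0.006.
Since α = 3/2 > 1, p = c/n^{3/2} = o(1/n) is below the triangle threshold p ~ 1/n. Asymptotically E[X] ~ (c³/6)·n^{3(1−α)} = (5³/6)·n^{-1.5} → 0, so by Markov's inequality G has no triangles w.h.p.

E[X] ≈ 0.006; in regime p = Θ(1/n^{3/2}) E[X] tends to 0 (below the triangle threshold p ~ 1/n).


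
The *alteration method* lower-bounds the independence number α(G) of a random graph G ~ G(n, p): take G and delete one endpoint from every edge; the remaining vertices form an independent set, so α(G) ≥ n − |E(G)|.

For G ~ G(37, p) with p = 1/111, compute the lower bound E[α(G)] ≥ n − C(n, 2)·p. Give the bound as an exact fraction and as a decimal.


E[|E(G)|] = C(37, 2)·p = 666 · (1/111) = 6.
E[α(G)] ≥ n − E[|E(G)|] = 37 − 6 = 31.
Numerically: ≈ 31.0000.
(This is only a lower bound; the true E[α(G)] may be larger.)

E[α(G)] ≥ 31 ≈ 31.0000.


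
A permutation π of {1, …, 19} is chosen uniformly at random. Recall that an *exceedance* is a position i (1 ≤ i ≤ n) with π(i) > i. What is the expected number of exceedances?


Write X = Σ_{i=1}^{19} X_i, where X_i = 1_{π(i) > i}.
For each fixed i, π(i) is uniform over {1, …, 19} (marginal of a uniform permutation), so P[π(i) > i] = (n − i)/n. Summing: Σ_{i=1}^{19} (n − i)/n = (0 + 1 + … + 18)/19 = 19(19 − 1)/(2·19) = (19 − 1)/2.
Hence E[X] = Σ_{i=1}^{19} (19 − i)/19 = 9 ≈ 9.00000.

E[X] = 9 = 9.00000.


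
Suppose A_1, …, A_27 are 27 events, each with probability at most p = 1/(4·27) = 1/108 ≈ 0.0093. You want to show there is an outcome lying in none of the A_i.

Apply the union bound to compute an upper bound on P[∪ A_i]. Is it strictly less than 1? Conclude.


Union bound: P[∪_{i=1}^{27} A_i] ≤ Σ_i P[A_i] ≤ 27·p = 27·(1/108) = 1/4.
Numerically: 1/4 ≈ 0.2500.
Is 1/4 < 1? YES.
Since P[∪ A_i] ≤ 1/4 < 1, the complement has P[∩ A_i^c] ≥ 1 − 1/4 = 3/4 > 0, so some outcome avoids every A_i.

27·p = 1/4 ≈ 0.2500; existence CERTIFIED by the union bound.


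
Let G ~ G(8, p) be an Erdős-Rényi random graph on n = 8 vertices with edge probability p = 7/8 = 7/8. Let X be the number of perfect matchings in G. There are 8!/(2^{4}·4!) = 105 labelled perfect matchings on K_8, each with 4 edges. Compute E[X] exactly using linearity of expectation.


K_8 has 8!/(2^{4}·4!) = 105 labelled perfect matchings.
For each such perfect matching H, let X_H = 1 if all 4 edges of H are present in G. Then P[X_H = 1] = p^{4} = (7/8)^{4} = 2401/4096.
Summing the indicators: E[X] = Σ_H E[X_H] = 105 · p^{4} = 105 · 2401/4096 = 252105/4096.
Numerically: E[X] ≈ 61.5.

E[X] = 105 · (7/8)^{4} = 252105/4096 ≈ 61.5.


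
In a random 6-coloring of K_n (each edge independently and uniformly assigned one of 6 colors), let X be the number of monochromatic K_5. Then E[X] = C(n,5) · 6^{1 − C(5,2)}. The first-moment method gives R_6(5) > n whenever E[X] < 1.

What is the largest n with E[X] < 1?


We need C(n, 5) · 6^{1 − 10} < 1, i.e. C(n, 5) < 6^{10 − 1} = 10077696.
Check values of n near the boundary:
  n = 63: C(63, 5) = 7028847; 7028847 < 10077696? YES
  n = 64: C(64, 5) = 7624512; 7624512 < 10077696? YES
  n = 65: C(65, 5) = 8259888; 8259888 < 10077696? YES
  n = 66: C(66, 5) = 8936928; 8936928 < 10077696? YES
  n = 67: C(67, 5) = 9657648; 9657648 < 10077696? YES
  n = 68: C(68, 5) = 10424128; 10424128 < 10077696? NO
The largest n with C(n, 5) < 10077696 is n = 67 (where E[X] = 67067/69984 ≈ 0.95832). Hence R_6(5) > 67, i.e. R_6(5) ≥ 68.

Largest n = 67; hence R_6(5) > 67.


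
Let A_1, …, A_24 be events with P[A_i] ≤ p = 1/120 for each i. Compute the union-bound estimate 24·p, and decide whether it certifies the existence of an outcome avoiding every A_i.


Union bound: P[∪_{i=1}^{24} A_i] ≤ Σ_i P[A_i] ≤ 24·p = 24·(1/120) = 1/5.
Numerically: 1/5 ≈ 0.200000.
Is 1/5 < 1? YES.
Since P[∪ A_i] ≤ 1/5 < 1, the complement has P[∩ A_i^c] ≥ 1 − 1/5 = 4/5 > 0, so some outcome avoids every A_i.

24·p = 1/5 ≈ 0.200000; existence CERTIFIED by the union bound.


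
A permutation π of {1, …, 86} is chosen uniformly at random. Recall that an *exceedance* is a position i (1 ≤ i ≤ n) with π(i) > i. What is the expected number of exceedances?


Write X = Σ_{i=1}^{86} X_i, where X_i = 1_{π(i) > i}.
For each fixed i, π(i) is uniform over {1, …, 86} (marginal of a uniform permutation), so P[π(i) > i] = (n − i)/n. Summing: Σ_{i=1}^{86} (n − i)/n = (0 + 1 + … + 85)/86 = 86(86 − 1)/(2·86) = (86 − 1)/2.
Hence E[X] = Σ_{i=1}^{86} (86 − i)/86 = 85/2 ≈ 42.500000.

E[X] = 85/2 = 42.500000.


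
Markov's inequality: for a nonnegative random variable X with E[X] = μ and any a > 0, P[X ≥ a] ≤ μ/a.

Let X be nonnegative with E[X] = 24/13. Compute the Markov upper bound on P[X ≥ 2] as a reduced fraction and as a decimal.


μ = E[X] = 24/13, a = 2.
Markov: P[X ≥ 2] ≤ μ/a = (24/13)/2 = 12/13.
Numerically: ≈ 0.92308.
(Since a = 2 > μ = 1.84615, the bound 12/13 is < 1 and informative.)

P[X ≥ 2] ≤ 12/13 ≈ 0.92308.


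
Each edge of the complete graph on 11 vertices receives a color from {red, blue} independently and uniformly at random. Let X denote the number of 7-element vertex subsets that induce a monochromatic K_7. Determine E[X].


Let X = Σ_S X_S over the C(11, 7) = 330 subsets S of size 7, where X_S = 1 if the K_7 on S is monochromatic.
For a fixed S, the K_7 on S has C(7, 2) = 21 edges. P[all 21 edges red] = (1/2)^21, and likewise for blue, so P[monochromatic] = 2·(1/2)^21 = 2^{1 − 21} = 1/1048576.
By linearity: E[X] = C(11, 7) · 2^{1 − 21} = 330 · 1/1048576 = 165/524288.
Numerically: E[X] ≈ 0.000315.

E[X] = C(11,7)·2^(1−C(7,2)) = 165/524288 ≈ 0.000315.


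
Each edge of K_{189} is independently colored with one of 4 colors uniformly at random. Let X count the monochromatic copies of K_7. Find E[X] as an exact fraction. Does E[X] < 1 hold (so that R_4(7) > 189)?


E[X] = C(189, 7) · 4^{1 − 21} = 1527510868092 · 4^{−20} = 1527510868092/1099511627776.
As a reduced fraction: E[X] = 381877717023/274877906944 ≈ 1.3893.
Is E[X] < 1? NO.
Since E[X] ≥ 1, the first-moment bound is inconclusive at n = 189; it does NOT by itself certify R_4(7) > 189.

E[X] = 381877717023/274877906944 ≈ 1.3893; E[X] ≥ 1; first-moment method inconclusive here.


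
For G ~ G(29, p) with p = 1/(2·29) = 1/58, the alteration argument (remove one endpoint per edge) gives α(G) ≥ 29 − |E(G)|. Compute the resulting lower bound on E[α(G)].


E[|E(G)|] = C(29, 2)·p = 406 · (1/58) = 7.
E[α(G)] ≥ n − E[|E(G)|] = 29 − 7 = 22.
Numerically: ≈ 22.000000.
(This is only a lower bound; the true E[α(G)] may be larger.)

E[α(G)] ≥ 22 ≈ 22.000000.


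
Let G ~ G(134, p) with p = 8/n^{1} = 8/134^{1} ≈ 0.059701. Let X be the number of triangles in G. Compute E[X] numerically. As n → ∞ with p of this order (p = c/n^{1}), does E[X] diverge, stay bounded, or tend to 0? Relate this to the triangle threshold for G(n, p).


Number of potential triangles: C(134, 3) = 392084.
Each occurs with probability p³ ≈ (0.059701)³ ≈ 2.1279213e-04.
By linearity: E[X] = C(134, 3)·p³ ≈ 392084 · 2.1279213e-04 ≈ 83.43239.
Here α = 1, so p = 8/n is exactly at the triangle threshold p ~ 1/n. Asymptotically E[X] → c³/6 = 8³/6 = 256/3 ≈ 85.33333, a bounded constant. In this regime the triangle count is asymptotically Poisson(c³/6).

E[X] ≈ 83.43239; in regime p = Θ(1/n^{1}) E[X] stays bounded (at the triangle threshold p ~ 1/n).


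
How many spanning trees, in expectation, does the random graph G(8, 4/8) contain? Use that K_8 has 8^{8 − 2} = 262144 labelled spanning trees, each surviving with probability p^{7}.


K_8 has 8^{8 − 2} = 262144 labelled spanning trees.
For each such spanning tree H, let X_H = 1 if all 7 edges of H are present in G. Then P[X_H = 1] = p^{7} = (1/2)^{7} = 1/128.
Summing the indicators: E[X] = Σ_H E[X_H] = 262144 · p^{7} = 262144 · 1/128 = 2048.
Numerically: E[X] ≈ 2048.

E[X] = 262144 · (1/2)^{7} = 2048 ≈ 2048.


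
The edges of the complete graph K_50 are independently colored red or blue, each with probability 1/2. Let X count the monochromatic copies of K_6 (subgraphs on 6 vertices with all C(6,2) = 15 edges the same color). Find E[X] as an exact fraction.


Let X = Σ_S X_S over the C(50, 6) = 15890700 subsets S of size 6, where X_S = 1 if the K_6 on S is monochromatic.
For a fixed S, the K_6 on S has C(6, 2) = 15 edges. P[all 15 edges red] = (1/2)^15, and likewise for blue, so P[monochromatic] = 2·(1/2)^15 = 2^{1 − 15} = 1/16384.
By linearity: E[X] = C(50, 6) · 2^{1 − 15} = 15890700 · 1/16384 = 3972675/4096.
Numerically: E[X] ≈ 969.8914.

E[X] = C(50,6)·2^(1−C(6,2)) = 3972675/4096 ≈ 969.8914.


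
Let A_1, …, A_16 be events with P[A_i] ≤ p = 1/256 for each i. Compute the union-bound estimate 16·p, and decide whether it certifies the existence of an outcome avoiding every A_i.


Union bound: P[∪_{i=1}^{16} A_i] ≤ Σ_i P[A_i] ≤ 16·p = 16·(1/256) = 1/16.
Numerically: 1/16 ≈ 0.0625.
Is 1/16 < 1? YES.
Since P[∪ A_i] ≤ 1/16 < 1, the complement has P[∩ A_i^c] ≥ 1 − 1/16 = 15/16 > 0, so some outcome avoids every A_i.

16·p = 1/16 ≈ 0.0625; existence CERTIFIED by the union bound.


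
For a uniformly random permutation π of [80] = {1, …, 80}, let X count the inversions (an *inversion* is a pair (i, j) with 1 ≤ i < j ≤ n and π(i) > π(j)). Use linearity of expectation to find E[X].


Write X = Σ X_I over the C(80, 2) = 3160 pairs i < j, with X_I the indicator of one inversion.
There are 3160 indicators.
For each fixed pair i < j, the values π(i) and π(j) are two distinct elements of {1, …, 80} in uniformly random order; by symmetry P[π(i) > π(j)] = 1/2.
By linearity: E[X] = 3160 · (1/2) = C(80, 2) · (1/2) = 3160/2 = 1580 ≈ 1580.000000.

E[X] = 1580 = 1580.000000.


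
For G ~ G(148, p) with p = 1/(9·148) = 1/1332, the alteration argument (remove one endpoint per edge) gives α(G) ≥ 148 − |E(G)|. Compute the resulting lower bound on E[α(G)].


E[|E(G)|] = C(148, 2)·p = 10878 · (1/1332) = 49/6.
E[α(G)] ≥ n − E[|E(G)|] = 148 − 49/6 = 839/6.
Numerically: ≈ 139.83333.
(This is only a lower bound; the true E[α(G)] may be larger.)

E[α(G)] ≥ 839/6 ≈ 139.83333.


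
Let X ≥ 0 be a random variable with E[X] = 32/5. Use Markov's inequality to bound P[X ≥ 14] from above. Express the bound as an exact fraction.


μ = E[X] = 32/5, a = 14.
Markov: P[X ≥ 14] ≤ μ/a = (32/5)/14 = 16/35.
Numerically: ≈ 0.457.
(Since a = 14 > μ = 6.400, the bound 16/35 is < 1 and informative.)

P[X ≥ 14] ≤ 16/35 ≈ 0.457.


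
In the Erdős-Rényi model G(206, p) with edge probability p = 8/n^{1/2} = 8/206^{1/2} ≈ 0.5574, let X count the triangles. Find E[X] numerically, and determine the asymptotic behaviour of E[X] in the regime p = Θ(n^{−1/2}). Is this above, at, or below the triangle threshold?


Number of potential triangles: C(206, 3) = 1435820.
Each occurs with probability p³ ≈ (0.5574)³ ≈ 1.731686e-01.
By linearity: E[X] = C(206, 3)·p³ ≈ 1435820 · 1.731686e-01 ≈ 248638.9304.
Since α = 1/2 < 1, p = c/n^{1/2} ≫ 1/n is above the triangle threshold p ~ 1/n. Asymptotically E[X] ~ (c³/6)·n^{3(1−α)} = (8³/6)·n^{1.5} → ∞; triangles are abundant w.h.p.

E[X] ≈ 248638.9304; in regime p = Θ(1/n^{1/2}) E[X] diverges (above the triangle threshold p ~ 1/n).


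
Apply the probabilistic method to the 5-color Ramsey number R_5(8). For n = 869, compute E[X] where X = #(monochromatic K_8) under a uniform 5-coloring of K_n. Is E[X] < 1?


E[X] = C(869, 8) · 5^{1 − 28} = 7809152053901931612 · 5^{−27} = 7809152053901931612/7450580596923828125.
As a reduced fraction: E[X] = 7809152053901931612/7450580596923828125 ≈ 1.0481.
Is E[X] < 1? NO.
Since E[X] ≥ 1, the first-moment bound is inconclusive at n = 869; it does NOT by itself certify R_5(8) > 869.

E[X] = 7809152053901931612/7450580596923828125 ≈ 1.0481; E[X] ≥ 1; first-moment method inconclusive here.


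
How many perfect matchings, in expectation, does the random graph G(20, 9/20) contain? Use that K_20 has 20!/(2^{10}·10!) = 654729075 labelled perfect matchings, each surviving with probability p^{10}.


K_20 has 20!/(2^{10}·10!) = 654729075 labelled perfect matchings.
For each such perfect matching H, let X_H = 1 if all 10 edges of H are present in G. Then P[X_H = 1] = p^{10} = (9/20)^{10} = 3486784401/10240000000000.
By linearity: E[X] = Σ_H E[X_H] = 654729075 · p^{10} = 654729075 · 3486784401/10240000000000 = 91315965023646363/409600000000.
Numerically: E[X] ≈ 222939.

E[X] = 654729075 · (9/20)^{10} = 91315965023646363/409600000000 ≈ 222939.


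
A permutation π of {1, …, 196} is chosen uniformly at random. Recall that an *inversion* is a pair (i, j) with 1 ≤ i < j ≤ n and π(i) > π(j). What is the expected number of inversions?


Write X = Σ X_I over the C(196, 2) = 19110 pairs i < j, with X_I the indicator of one inversion.
There are 19110 indicators.
For each fixed pair i < j, the values π(i) and π(j) are two distinct elements of {1, …, 196} in uniformly random order; by symmetry P[π(i) > π(j)] = 1/2.
By linearity: E[X] = 19110 · (1/2) = C(196, 2) · (1/2) = 19110/2 = 9555 ≈ 9555.000000.

E[X] = 9555 = 9555.000000.


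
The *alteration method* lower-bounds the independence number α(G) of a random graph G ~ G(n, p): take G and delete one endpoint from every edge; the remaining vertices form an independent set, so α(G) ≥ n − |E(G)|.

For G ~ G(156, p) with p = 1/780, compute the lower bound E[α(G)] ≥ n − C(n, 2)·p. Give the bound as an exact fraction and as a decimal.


E[|E(G)|] = C(156, 2)·p = 12090 · (1/780) = 31/2.
E[α(G)] ≥ n − E[|E(G)|] = 156 − 31/2 = 281/2.
Numerically: ≈ 140.500.
(This is only a lower bound; the true E[α(G)] may be larger.)

E[α(G)] ≥ 281/2 ≈ 140.500.


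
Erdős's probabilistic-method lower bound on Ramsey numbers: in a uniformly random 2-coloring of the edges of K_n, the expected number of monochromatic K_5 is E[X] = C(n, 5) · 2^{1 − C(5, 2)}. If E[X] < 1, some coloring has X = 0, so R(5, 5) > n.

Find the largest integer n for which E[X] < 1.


We need C(n, 5) · 2^{1 − 10} < 1, i.e. C(n, 5) < 2^{10 − 1} = 512.
Check values of n near the boundary:
  n = 10: C(10, 5) = 252; 252 < 512? YES
  n = 11: C(11, 5) = 462; 462 < 512? YES
  n = 12: C(12, 5) = 792; 792 < 512? NO
  n = 13: C(13, 5) = 1287; 1287 < 512? NO
The largest n with C(n, 5) < 512 is n = 11 (where E[X] = 231/256 ≈ 0.90234). Hence R(5, 5) > 11, i.e. R(5, 5) ≥ 12.

Largest n = 11; hence R(5, 5) > 11.


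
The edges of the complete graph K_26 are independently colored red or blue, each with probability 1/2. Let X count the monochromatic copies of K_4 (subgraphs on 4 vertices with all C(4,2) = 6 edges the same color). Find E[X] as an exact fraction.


Let X = Σ_S X_S over the C(26, 4) = 14950 subsets S of size 4, where X_S = 1 if the K_4 on S is monochromatic.
For a fixed S, the K_4 on S has C(4, 2) = 6 edges. P[all 6 edges red] = (1/2)^6, and likewise for blue, so P[monochromatic] = 2·(1/2)^6 = 2^{1 − 6} = 1/32.
Summing: E[X] = C(26, 4) · 2^{1 − 6} = 14950 · 1/32 = 7475/16.
Numerically: E[X] ≈ 467.188.

E[X] = C(26,4)·2^(1−C(4,2)) = 7475/16 ≈ 467.188.


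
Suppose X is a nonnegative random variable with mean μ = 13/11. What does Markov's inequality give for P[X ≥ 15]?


μ = E[X] = 13/11, a = 15.
Markov: P[X ≥ 15] ≤ μ/a = (13/11)/15 = 13/165.
Numerically: ≈ 0.078788.
(Since a = 15 > μ = 1.181818, the bound 13/165 is < 1 and informative.)

P[X ≥ 15] ≤ 13/165 ≈ 0.078788.


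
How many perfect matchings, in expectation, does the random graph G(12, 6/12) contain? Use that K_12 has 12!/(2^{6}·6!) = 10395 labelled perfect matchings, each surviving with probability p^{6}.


K_12 has 12!/(2^{6}·6!) = 10395 labelled perfect matchings.
For each such perfect matching H, let X_H = 1 if all 6 edges of H are present in G. Then P[X_H = 1] = p^{6} = (1/2)^{6} = 1/64.
By linearity of expectation: E[X] = Σ_H E[X_H] = 10395 · p^{6} = 10395 · 1/64 = 10395/64.
Numerically: E[X] ≈ 162.422.

E[X] = 10395 · (1/2)^{6} = 10395/64 ≈ 162.422.


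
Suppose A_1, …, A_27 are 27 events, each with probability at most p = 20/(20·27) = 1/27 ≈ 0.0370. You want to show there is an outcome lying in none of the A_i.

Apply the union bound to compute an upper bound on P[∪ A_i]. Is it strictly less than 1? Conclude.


Union bound: P[∪_{i=1}^{27} A_i] ≤ Σ_i P[A_i] ≤ 27·p = 27·(1/27) = 1.
Numerically: 1 ≈ 1.0000.
Is 1 < 1? NO.
Since the bound 1 is ≥ 1, the union bound is uninformative here; it does NOT by itself certify existence.

27·p = 1 ≈ 1.0000; existence NOT certified by the union bound.


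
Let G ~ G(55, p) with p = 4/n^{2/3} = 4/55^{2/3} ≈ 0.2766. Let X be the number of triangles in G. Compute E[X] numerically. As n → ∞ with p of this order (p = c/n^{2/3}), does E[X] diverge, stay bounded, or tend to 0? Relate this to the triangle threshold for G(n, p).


Number of potential triangles: C(55, 3) = 26235.
Each occurs with probability p³ ≈ (0.2766)³ ≈ 2.115702e-02.
By linearity: E[X] = C(55, 3)·p³ ≈ 26235 · 2.115702e-02 ≈ 555.0545.
Since α = 2/3 < 1, p = c/n^{2/3} ≫ 1/n is above the triangle threshold p ~ 1/n. Asymptotically E[X] ~ (c³/6)·n^{3(1−α)} = (4³/6)·n^{1} → ∞; triangles are abundant w.h.p.

E[X] ≈ 555.0545; in regime p = Θ(1/n^{2/3}) E[X] diverges (above the triangle threshold p ~ 1/n).


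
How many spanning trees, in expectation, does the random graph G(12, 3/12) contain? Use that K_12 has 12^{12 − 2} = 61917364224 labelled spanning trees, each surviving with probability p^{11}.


K_12 has 12^{12 − 2} = 61917364224 labelled spanning trees.
For each such spanning tree H, let X_H = 1 if all 11 edges of H are present in G. Then P[X_H = 1] = p^{11} = (1/4)^{11} = 1/4194304.
By linearity: E[X] = Σ_H E[X_H] = 61917364224 · p^{11} = 61917364224 · 1/4194304 = 59049/4.
Numerically: E[X] ≈ 14762.

E[X] = 61917364224 · (1/4)^{11} = 59049/4 ≈ 14762.


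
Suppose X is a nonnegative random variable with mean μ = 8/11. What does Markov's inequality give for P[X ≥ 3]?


μ = E[X] = 8/11, a = 3.
Markov: P[X ≥ 3] ≤ μ/a = (8/11)/3 = 8/33.
Numerically: ≈ 0.2424.
(Since a = 3 > μ = 0.7273, the bound 8/33 is < 1 and informative.)

P[X ≥ 3] ≤ 8/33 ≈ 0.2424.


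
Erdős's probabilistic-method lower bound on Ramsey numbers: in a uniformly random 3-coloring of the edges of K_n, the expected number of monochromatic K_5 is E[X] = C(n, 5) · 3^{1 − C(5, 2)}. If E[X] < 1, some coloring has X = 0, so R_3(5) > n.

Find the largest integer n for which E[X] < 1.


We need C(n, 5) · 3^{1 − 10} < 1, i.e. C(n, 5) < 3^{10 − 1} = 19683.
Check values of n near the boundary:
  n = 18: C(18, 5) = 8568; 8568 < 19683? YES
  n = 19: C(19, 5) = 11628; 11628 < 19683? YES
  n = 20: C(20, 5) = 15504; 15504 < 19683? YES
  n = 21: C(21, 5) = 20349; 20349 < 19683? NO
  n = 22: C(22, 5) = 26334; 26334 < 19683? NO
  n = 23: C(23, 5) = 33649; 33649 < 19683? NO
The largest n with C(n, 5) < 19683 is n = 20 (where E[X] = 5168/6561 ≈ 0.788). Hence R_3(5) > 20, i.e. R_3(5) ≥ 21.

Largest n = 20; hence R_3(5) > 20.


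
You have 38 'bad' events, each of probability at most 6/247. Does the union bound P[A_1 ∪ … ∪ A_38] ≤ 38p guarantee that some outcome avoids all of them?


Union bound: P[∪_{i=1}^{38} A_i] ≤ Σ_i P[A_i] ≤ 38·p = 38·(6/247) = 12/13.
Numerically: 12/13 ≈ 0.92308.
Is 12/13 < 1? YES.
Since P[∪ A_i] ≤ 12/13 < 1, the complement has P[∩ A_i^c] ≥ 1 − 12/13 = 1/13 > 0, so some outcome avoids every A_i.

38·p = 12/13 ≈ 0.92308; existence CERTIFIED by the union bound.


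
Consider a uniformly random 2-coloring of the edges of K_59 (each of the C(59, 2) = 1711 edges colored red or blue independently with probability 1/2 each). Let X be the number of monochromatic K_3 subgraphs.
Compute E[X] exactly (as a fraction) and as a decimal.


Let X = Σ_S X_S over the C(59, 3) = 32509 subsets S of size 3, where X_S = 1 if the K_3 on S is monochromatic.
For a fixed S, the K_3 on S has C(3, 2) = 3 edges. P[all 3 edges red] = (1/2)^3, and likewise for blue, so P[monochromatic] = 2·(1/2)^3 = 2^{1 − 3} = 1/4.
By linearity of expectation: E[X] = C(59, 3) · 2^{1 − 3} = 32509 · 1/4 = 32509/4.
Numerically: E[X] ≈ 8127.25000.

E[X] = C(59,3)·2^(1−C(3,2)) = 32509/4 ≈ 8127.25000.


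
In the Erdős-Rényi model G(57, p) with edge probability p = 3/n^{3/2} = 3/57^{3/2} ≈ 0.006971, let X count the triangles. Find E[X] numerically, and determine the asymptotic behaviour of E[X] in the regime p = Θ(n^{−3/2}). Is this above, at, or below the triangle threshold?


Number of potential triangles: C(57, 3) = 29260.
Each occurs with probability p³ ≈ (0.006971)³ ≈ 3.387871e-07.
By linearity: E[X] = C(57, 3)·p³ ≈ 29260 · 3.387871e-07 ≈ 0.0099.
Since α = 3/2 > 1, p = c/n^{3/2} = o(1/n) is below the triangle threshold p ~ 1/n. Asymptotically E[X] ~ (c³/6)·n^{3(1−α)} = (3³/6)·n^{-1.5} → 0, so by Markov's inequality G has no triangles w.h.p.

E[X] ≈ 0.0099; in regime p = Θ(1/n^{3/2}) E[X] tends to 0 (below the triangle threshold p ~ 1/n).
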